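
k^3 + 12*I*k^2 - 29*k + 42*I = (k - I)*(k + 6*I)*(k + 7*I)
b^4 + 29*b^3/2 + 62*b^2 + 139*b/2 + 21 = (b + 1/2)*(b + 1)*(b + 6)*(b + 7)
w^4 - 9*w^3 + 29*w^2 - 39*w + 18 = (w - 3)^2*(w - 2)*(w - 1)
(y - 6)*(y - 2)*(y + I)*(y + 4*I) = y^4 - 8*y^3 + 5*I*y^3 + 8*y^2 - 40*I*y^2 + 32*y + 60*I*y - 48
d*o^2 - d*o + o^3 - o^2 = o*(d + o)*(o - 1)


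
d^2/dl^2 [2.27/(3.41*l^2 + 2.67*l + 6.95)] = (-52.791574*l^2 - 41.335338*l + 2.27*(6.82*l + 2.67)*(13.64*l + 5.34) - 107.59573)/(3.41*l^2 + 2.67*l + 6.95)^3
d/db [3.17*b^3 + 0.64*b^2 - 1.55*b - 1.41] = 9.51*b^2 + 1.28*b - 1.55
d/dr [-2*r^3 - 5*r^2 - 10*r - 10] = -6*r^2 - 10*r - 10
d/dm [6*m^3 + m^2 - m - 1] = 18*m^2 + 2*m - 1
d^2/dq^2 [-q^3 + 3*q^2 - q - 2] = 6 - 6*q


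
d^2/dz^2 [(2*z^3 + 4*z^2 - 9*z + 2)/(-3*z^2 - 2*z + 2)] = 34*z*(5*z^2 - 6*z + 6)/(27*z^6 + 54*z^5 - 18*z^4 - 64*z^3 + 12*z^2 + 24*z - 8)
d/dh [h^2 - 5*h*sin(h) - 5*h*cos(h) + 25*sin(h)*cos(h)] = -5*sqrt(2)*h*cos(h + pi/4) + 2*h - 5*sqrt(2)*sin(h + pi/4) + 25*cos(2*h)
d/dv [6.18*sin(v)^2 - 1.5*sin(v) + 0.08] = (12.36*sin(v) - 1.5)*cos(v)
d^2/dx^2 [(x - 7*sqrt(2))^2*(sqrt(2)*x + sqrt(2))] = 6*sqrt(2)*x - 56 + 2*sqrt(2)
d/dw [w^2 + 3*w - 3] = 2*w + 3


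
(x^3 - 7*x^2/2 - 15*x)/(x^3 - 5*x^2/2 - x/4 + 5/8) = 4*x*(2*x^2 - 7*x - 30)/(8*x^3 - 20*x^2 - 2*x + 5)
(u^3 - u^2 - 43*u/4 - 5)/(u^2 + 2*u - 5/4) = (2*u^2 - 7*u - 4)/(2*u - 1)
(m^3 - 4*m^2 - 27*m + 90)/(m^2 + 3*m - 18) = (m^2 - m - 30)/(m + 6)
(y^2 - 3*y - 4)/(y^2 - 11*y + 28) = (y + 1)/(y - 7)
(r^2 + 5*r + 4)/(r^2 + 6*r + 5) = (r + 4)/(r + 5)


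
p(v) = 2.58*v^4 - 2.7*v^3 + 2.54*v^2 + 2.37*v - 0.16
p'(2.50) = 125.70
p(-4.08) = 930.75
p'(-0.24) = 0.54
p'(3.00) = 223.35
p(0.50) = 1.48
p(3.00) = 165.89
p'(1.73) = 40.35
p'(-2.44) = -208.17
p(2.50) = 80.23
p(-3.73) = 665.86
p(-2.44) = 139.85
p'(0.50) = 4.18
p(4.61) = 965.48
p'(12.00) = 16729.89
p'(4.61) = 864.72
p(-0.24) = -0.54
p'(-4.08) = -854.10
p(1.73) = 20.67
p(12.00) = 49227.32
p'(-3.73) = -664.83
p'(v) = 10.32*v^3 - 8.1*v^2 + 5.08*v + 2.37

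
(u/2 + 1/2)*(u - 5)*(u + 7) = u^3/2 + 3*u^2/2 - 33*u/2 - 35/2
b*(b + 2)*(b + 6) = b^3 + 8*b^2 + 12*b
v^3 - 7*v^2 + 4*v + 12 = (v - 6)*(v - 2)*(v + 1)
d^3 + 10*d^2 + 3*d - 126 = (d - 3)*(d + 6)*(d + 7)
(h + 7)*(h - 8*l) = h^2 - 8*h*l + 7*h - 56*l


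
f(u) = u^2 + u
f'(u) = 2*u + 1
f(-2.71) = 4.63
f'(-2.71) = -4.42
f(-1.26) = 0.33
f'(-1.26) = -1.52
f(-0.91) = -0.08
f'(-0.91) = -0.82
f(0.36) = 0.49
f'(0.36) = 1.72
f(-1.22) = 0.27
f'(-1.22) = -1.44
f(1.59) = 4.12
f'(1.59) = 4.18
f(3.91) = 19.20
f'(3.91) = 8.82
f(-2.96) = 5.80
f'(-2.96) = -4.92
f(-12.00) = 132.00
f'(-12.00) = -23.00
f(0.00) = 0.00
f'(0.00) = 1.00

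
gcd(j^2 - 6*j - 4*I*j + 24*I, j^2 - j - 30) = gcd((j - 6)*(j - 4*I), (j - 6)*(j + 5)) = j - 6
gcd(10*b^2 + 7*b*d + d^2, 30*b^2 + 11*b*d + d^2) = 5*b + d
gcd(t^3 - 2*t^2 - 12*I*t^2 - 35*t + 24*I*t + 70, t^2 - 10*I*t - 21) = t - 7*I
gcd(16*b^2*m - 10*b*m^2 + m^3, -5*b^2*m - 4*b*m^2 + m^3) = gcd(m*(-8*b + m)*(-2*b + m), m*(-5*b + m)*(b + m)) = m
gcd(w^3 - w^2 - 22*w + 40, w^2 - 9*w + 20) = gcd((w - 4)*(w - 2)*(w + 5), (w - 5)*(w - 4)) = w - 4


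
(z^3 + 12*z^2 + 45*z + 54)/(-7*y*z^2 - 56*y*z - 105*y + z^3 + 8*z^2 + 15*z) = (-z^2 - 9*z - 18)/(7*y*z + 35*y - z^2 - 5*z)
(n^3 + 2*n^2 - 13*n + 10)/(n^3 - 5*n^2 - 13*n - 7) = (-n^3 - 2*n^2 + 13*n - 10)/(-n^3 + 5*n^2 + 13*n + 7)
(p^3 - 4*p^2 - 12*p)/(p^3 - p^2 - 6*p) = (p - 6)/(p - 3)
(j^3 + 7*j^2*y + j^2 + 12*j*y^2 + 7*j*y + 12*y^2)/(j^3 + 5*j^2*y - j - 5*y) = (j^2 + 7*j*y + 12*y^2)/(j^2 + 5*j*y - j - 5*y)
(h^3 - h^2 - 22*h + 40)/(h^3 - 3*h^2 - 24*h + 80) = (h - 2)/(h - 4)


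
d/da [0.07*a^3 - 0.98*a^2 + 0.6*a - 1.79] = 0.21*a^2 - 1.96*a + 0.6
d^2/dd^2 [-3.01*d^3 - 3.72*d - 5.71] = -18.06*d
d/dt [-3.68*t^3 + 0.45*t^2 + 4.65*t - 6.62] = -11.04*t^2 + 0.9*t + 4.65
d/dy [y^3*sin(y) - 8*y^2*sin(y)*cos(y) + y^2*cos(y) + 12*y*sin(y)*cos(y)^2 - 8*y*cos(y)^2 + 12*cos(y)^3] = y^3*cos(y) + 2*y^2*sin(y) - 16*y^2*cos(y)^2 + 8*y^2 + 36*y*cos(y)^3 - 22*y*cos(y) - 24*sin(y)*cos(y)^2 - 8*cos(y)^2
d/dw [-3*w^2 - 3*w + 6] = -6*w - 3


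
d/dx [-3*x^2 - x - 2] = -6*x - 1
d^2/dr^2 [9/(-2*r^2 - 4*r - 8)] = 9*(r^2 + 2*r - 4*(r + 1)^2 + 4)/(r^2 + 2*r + 4)^3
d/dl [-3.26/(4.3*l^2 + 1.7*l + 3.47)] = (28.036*l + 5.542)/(4.3*l^2 + 1.7*l + 3.47)^2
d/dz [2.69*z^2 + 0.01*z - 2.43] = 5.38*z + 0.01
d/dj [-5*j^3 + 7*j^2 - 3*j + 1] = -15*j^2 + 14*j - 3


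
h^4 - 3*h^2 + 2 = (h - 1)*(h + 1)*(h - sqrt(2))*(h + sqrt(2))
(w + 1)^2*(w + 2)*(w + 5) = w^4 + 9*w^3 + 25*w^2 + 27*w + 10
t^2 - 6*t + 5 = (t - 5)*(t - 1)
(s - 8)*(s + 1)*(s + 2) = s^3 - 5*s^2 - 22*s - 16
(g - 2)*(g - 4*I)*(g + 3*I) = g^3 - 2*g^2 - I*g^2 + 12*g + 2*I*g - 24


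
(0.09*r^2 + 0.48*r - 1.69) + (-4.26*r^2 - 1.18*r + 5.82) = -4.17*r^2 - 0.7*r + 4.13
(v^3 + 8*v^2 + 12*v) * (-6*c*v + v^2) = -6*c*v^4 - 48*c*v^3 - 72*c*v^2 + v^5 + 8*v^4 + 12*v^3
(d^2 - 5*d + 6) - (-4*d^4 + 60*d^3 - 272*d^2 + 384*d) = 4*d^4 - 60*d^3 + 273*d^2 - 389*d + 6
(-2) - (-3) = 1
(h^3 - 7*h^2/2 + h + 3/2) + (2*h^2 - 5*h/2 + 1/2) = h^3 - 3*h^2/2 - 3*h/2 + 2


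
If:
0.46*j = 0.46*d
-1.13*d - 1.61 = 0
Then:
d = -1.42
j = -1.42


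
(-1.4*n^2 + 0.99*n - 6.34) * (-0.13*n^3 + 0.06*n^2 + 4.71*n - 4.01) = 0.182*n^5 - 0.2127*n^4 - 5.7104*n^3 + 9.8965*n^2 - 33.8313*n + 25.4234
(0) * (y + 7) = 0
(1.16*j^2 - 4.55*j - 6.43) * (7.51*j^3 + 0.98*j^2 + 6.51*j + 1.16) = 8.7116*j^5 - 33.0337*j^4 - 45.1967*j^3 - 34.5763*j^2 - 47.1373*j - 7.4588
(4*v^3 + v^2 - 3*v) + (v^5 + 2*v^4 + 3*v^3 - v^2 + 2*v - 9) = v^5 + 2*v^4 + 7*v^3 - v - 9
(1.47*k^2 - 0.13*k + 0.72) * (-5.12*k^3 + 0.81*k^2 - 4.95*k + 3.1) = -7.5264*k^5 + 1.8563*k^4 - 11.0682*k^3 + 5.7837*k^2 - 3.967*k + 2.232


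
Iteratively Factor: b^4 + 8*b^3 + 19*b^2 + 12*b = (b + 3)*(b^3 + 5*b^2 + 4*b) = b*(b + 3)*(b^2 + 5*b + 4) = b*(b + 3)*(b + 4)*(b + 1)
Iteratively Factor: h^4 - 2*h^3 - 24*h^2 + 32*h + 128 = (h + 4)*(h^3 - 6*h^2 + 32) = (h + 2)*(h + 4)*(h^2 - 8*h + 16) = (h - 4)*(h + 2)*(h + 4)*(h - 4)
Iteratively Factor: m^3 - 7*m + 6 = (m + 3)*(m^2 - 3*m + 2) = (m - 1)*(m + 3)*(m - 2)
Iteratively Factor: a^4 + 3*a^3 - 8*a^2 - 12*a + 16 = (a + 4)*(a^3 - a^2 - 4*a + 4) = (a - 1)*(a + 4)*(a^2 - 4) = (a - 1)*(a + 2)*(a + 4)*(a - 2)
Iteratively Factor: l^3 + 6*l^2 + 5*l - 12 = (l + 4)*(l^2 + 2*l - 3) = (l + 3)*(l + 4)*(l - 1)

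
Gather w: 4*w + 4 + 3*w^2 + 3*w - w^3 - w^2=-w^3 + 2*w^2 + 7*w + 4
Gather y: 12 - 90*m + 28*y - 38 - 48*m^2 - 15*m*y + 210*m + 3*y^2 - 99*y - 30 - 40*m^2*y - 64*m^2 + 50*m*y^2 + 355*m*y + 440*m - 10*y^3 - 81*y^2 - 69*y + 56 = -112*m^2 + 560*m - 10*y^3 + y^2*(50*m - 78) + y*(-40*m^2 + 340*m - 140)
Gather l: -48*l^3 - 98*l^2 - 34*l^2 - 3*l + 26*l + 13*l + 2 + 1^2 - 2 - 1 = -48*l^3 - 132*l^2 + 36*l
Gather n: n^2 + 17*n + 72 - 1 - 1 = n^2 + 17*n + 70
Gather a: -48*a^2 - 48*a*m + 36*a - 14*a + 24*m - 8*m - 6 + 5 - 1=-48*a^2 + a*(22 - 48*m) + 16*m - 2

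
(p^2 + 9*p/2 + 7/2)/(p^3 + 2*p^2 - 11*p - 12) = (p + 7/2)/(p^2 + p - 12)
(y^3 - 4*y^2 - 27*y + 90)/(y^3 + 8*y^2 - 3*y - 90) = (y - 6)/(y + 6)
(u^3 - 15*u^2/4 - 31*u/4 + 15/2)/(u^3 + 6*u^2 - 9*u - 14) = (4*u^3 - 15*u^2 - 31*u + 30)/(4*(u^3 + 6*u^2 - 9*u - 14))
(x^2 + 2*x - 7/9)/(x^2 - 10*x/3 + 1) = (x + 7/3)/(x - 3)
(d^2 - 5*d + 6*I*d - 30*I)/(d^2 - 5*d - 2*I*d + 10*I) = (d + 6*I)/(d - 2*I)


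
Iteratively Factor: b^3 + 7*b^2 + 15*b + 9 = (b + 3)*(b^2 + 4*b + 3) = (b + 1)*(b + 3)*(b + 3)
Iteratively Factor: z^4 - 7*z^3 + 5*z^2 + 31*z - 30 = (z - 1)*(z^3 - 6*z^2 - z + 30) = (z - 5)*(z - 1)*(z^2 - z - 6) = (z - 5)*(z - 1)*(z + 2)*(z - 3)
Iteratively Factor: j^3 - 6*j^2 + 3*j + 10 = (j + 1)*(j^2 - 7*j + 10) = (j - 5)*(j + 1)*(j - 2)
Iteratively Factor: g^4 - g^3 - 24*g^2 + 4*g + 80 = (g - 5)*(g^3 + 4*g^2 - 4*g - 16) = (g - 5)*(g - 2)*(g^2 + 6*g + 8) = (g - 5)*(g - 2)*(g + 4)*(g + 2)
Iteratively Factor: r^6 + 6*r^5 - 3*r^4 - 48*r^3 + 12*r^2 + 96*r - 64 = (r + 4)*(r^5 + 2*r^4 - 11*r^3 - 4*r^2 + 28*r - 16) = (r - 1)*(r + 4)*(r^4 + 3*r^3 - 8*r^2 - 12*r + 16) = (r - 1)^2*(r + 4)*(r^3 + 4*r^2 - 4*r - 16) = (r - 1)^2*(r + 2)*(r + 4)*(r^2 + 2*r - 8) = (r - 1)^2*(r + 2)*(r + 4)^2*(r - 2)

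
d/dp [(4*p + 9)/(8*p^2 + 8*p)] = (-4*p^2 - 18*p - 9)/(8*p^2*(p^2 + 2*p + 1))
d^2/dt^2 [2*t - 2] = 0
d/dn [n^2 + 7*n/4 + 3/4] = 2*n + 7/4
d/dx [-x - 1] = -1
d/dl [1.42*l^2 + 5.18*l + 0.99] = 2.84*l + 5.18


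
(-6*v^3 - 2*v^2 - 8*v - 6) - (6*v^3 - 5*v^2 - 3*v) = -12*v^3 + 3*v^2 - 5*v - 6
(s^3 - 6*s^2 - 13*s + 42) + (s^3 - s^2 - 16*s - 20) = 2*s^3 - 7*s^2 - 29*s + 22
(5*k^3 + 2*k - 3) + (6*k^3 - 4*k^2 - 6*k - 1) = 11*k^3 - 4*k^2 - 4*k - 4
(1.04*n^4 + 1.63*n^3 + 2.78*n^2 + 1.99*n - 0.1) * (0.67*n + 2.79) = 0.6968*n^5 + 3.9937*n^4 + 6.4103*n^3 + 9.0895*n^2 + 5.4851*n - 0.279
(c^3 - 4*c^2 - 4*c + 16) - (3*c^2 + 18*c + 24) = c^3 - 7*c^2 - 22*c - 8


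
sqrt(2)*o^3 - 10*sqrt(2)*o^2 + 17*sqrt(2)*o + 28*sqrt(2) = (o - 7)*(o - 4)*(sqrt(2)*o + sqrt(2))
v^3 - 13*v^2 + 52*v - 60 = (v - 6)*(v - 5)*(v - 2)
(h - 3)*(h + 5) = h^2 + 2*h - 15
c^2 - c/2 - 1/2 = (c - 1)*(c + 1/2)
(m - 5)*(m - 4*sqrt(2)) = m^2 - 4*sqrt(2)*m - 5*m + 20*sqrt(2)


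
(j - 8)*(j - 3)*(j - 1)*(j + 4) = j^4 - 8*j^3 - 13*j^2 + 116*j - 96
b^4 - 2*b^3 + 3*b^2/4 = b^2*(b - 3/2)*(b - 1/2)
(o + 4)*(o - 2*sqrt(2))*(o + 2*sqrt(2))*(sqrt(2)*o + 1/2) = sqrt(2)*o^4 + o^3/2 + 4*sqrt(2)*o^3 - 8*sqrt(2)*o^2 + 2*o^2 - 32*sqrt(2)*o - 4*o - 16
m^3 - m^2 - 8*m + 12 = (m - 2)^2*(m + 3)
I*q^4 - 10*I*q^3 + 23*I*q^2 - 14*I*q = q*(q - 7)*(q - 2)*(I*q - I)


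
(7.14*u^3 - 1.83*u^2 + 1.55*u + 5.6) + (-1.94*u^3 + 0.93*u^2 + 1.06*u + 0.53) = 5.2*u^3 - 0.9*u^2 + 2.61*u + 6.13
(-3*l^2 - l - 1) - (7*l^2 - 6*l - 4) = -10*l^2 + 5*l + 3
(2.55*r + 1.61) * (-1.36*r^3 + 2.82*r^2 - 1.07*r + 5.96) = -3.468*r^4 + 5.0014*r^3 + 1.8117*r^2 + 13.4753*r + 9.5956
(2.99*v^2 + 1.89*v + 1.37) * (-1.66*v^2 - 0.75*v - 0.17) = -4.9634*v^4 - 5.3799*v^3 - 4.2*v^2 - 1.3488*v - 0.2329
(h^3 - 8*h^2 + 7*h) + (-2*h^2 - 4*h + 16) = h^3 - 10*h^2 + 3*h + 16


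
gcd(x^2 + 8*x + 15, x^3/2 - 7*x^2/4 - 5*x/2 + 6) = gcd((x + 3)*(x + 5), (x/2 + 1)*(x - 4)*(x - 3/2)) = 1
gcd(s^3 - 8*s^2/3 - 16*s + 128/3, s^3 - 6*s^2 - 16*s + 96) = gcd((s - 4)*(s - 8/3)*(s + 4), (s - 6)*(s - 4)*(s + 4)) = s^2 - 16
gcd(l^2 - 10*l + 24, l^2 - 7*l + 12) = l - 4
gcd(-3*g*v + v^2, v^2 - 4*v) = v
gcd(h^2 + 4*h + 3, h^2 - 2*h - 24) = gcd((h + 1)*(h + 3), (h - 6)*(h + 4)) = 1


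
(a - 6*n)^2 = a^2 - 12*a*n + 36*n^2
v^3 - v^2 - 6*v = v*(v - 3)*(v + 2)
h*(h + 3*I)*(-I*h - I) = -I*h^3 + 3*h^2 - I*h^2 + 3*h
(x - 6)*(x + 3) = x^2 - 3*x - 18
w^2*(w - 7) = w^3 - 7*w^2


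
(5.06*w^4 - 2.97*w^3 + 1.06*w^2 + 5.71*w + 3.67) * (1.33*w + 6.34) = 6.7298*w^5 + 28.1303*w^4 - 17.42*w^3 + 14.3147*w^2 + 41.0825*w + 23.2678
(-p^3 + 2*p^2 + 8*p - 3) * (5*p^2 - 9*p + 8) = -5*p^5 + 19*p^4 + 14*p^3 - 71*p^2 + 91*p - 24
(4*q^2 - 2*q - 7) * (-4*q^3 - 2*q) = -16*q^5 + 8*q^4 + 20*q^3 + 4*q^2 + 14*q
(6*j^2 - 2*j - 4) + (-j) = 6*j^2 - 3*j - 4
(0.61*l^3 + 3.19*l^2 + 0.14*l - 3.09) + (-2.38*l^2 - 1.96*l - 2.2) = 0.61*l^3 + 0.81*l^2 - 1.82*l - 5.29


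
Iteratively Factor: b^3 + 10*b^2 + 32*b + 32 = (b + 2)*(b^2 + 8*b + 16) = (b + 2)*(b + 4)*(b + 4)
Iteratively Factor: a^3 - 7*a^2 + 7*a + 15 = (a - 3)*(a^2 - 4*a - 5) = (a - 5)*(a - 3)*(a + 1)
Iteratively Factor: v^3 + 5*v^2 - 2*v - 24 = (v + 4)*(v^2 + v - 6) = (v - 2)*(v + 4)*(v + 3)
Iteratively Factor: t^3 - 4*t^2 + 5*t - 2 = (t - 1)*(t^2 - 3*t + 2) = (t - 1)^2*(t - 2)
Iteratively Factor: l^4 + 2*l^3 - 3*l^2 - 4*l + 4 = (l + 2)*(l^3 - 3*l + 2) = (l - 1)*(l + 2)*(l^2 + l - 2) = (l - 1)^2*(l + 2)*(l + 2)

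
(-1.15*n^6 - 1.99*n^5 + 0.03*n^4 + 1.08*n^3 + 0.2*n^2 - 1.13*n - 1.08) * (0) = 0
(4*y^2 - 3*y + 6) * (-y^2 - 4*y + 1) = -4*y^4 - 13*y^3 + 10*y^2 - 27*y + 6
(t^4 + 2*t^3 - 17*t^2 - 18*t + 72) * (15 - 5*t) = -5*t^5 + 5*t^4 + 115*t^3 - 165*t^2 - 630*t + 1080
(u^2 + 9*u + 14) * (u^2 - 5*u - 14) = u^4 + 4*u^3 - 45*u^2 - 196*u - 196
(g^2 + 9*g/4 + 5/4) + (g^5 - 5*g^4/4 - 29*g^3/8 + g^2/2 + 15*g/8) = g^5 - 5*g^4/4 - 29*g^3/8 + 3*g^2/2 + 33*g/8 + 5/4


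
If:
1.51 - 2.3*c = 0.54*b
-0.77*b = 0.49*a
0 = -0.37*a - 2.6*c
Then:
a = -2.25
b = 1.43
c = 0.32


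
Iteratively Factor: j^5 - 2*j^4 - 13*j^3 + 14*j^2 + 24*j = (j - 2)*(j^4 - 13*j^2 - 12*j) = (j - 2)*(j + 1)*(j^3 - j^2 - 12*j) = (j - 4)*(j - 2)*(j + 1)*(j^2 + 3*j) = (j - 4)*(j - 2)*(j + 1)*(j + 3)*(j)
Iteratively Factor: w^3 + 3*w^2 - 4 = (w + 2)*(w^2 + w - 2) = (w + 2)^2*(w - 1)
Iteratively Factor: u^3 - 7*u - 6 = (u - 3)*(u^2 + 3*u + 2) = (u - 3)*(u + 1)*(u + 2)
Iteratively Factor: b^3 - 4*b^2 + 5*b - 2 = (b - 2)*(b^2 - 2*b + 1) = (b - 2)*(b - 1)*(b - 1)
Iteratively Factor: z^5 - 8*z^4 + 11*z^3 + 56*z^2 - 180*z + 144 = (z - 2)*(z^4 - 6*z^3 - z^2 + 54*z - 72) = (z - 2)^2*(z^3 - 4*z^2 - 9*z + 36) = (z - 2)^2*(z + 3)*(z^2 - 7*z + 12) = (z - 4)*(z - 2)^2*(z + 3)*(z - 3)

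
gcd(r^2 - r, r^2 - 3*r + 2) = r - 1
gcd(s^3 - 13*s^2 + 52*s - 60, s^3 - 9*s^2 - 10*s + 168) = s - 6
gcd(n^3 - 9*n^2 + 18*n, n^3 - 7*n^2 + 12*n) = n^2 - 3*n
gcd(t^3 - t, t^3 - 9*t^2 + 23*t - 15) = t - 1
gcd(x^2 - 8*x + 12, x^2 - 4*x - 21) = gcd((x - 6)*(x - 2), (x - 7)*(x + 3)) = 1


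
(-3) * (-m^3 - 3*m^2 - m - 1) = 3*m^3 + 9*m^2 + 3*m + 3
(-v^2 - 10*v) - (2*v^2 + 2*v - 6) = -3*v^2 - 12*v + 6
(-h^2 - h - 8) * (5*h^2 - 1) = -5*h^4 - 5*h^3 - 39*h^2 + h + 8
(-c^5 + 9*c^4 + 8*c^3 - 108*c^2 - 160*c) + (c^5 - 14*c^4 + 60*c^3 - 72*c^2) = -5*c^4 + 68*c^3 - 180*c^2 - 160*c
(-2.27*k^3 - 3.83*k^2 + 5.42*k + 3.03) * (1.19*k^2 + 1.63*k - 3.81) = -2.7013*k^5 - 8.2578*k^4 + 8.8556*k^3 + 27.0326*k^2 - 15.7113*k - 11.5443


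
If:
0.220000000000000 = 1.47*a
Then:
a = 0.15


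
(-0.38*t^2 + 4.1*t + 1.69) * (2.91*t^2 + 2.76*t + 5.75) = -1.1058*t^4 + 10.8822*t^3 + 14.0489*t^2 + 28.2394*t + 9.7175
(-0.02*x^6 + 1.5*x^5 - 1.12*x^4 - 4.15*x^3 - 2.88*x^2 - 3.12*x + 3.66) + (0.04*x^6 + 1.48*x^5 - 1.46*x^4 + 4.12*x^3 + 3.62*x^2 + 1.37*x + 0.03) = 0.02*x^6 + 2.98*x^5 - 2.58*x^4 - 0.0300000000000002*x^3 + 0.74*x^2 - 1.75*x + 3.69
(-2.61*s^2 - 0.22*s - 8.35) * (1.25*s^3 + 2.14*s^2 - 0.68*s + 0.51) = -3.2625*s^5 - 5.8604*s^4 - 9.1335*s^3 - 19.0505*s^2 + 5.5658*s - 4.2585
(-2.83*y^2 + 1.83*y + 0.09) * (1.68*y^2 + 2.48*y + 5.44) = -4.7544*y^4 - 3.944*y^3 - 10.7056*y^2 + 10.1784*y + 0.4896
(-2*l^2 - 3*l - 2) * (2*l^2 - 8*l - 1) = -4*l^4 + 10*l^3 + 22*l^2 + 19*l + 2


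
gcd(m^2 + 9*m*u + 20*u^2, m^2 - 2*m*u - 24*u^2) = m + 4*u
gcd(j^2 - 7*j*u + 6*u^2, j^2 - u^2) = -j + u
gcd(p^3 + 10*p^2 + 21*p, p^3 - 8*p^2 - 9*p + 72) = p + 3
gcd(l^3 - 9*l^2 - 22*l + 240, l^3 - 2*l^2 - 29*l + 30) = l^2 - l - 30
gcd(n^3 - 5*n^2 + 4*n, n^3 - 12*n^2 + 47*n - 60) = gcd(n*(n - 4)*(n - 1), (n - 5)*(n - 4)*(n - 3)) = n - 4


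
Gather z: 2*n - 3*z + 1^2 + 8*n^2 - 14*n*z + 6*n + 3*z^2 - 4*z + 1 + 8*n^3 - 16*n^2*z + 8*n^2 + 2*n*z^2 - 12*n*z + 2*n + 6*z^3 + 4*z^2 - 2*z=8*n^3 + 16*n^2 + 10*n + 6*z^3 + z^2*(2*n + 7) + z*(-16*n^2 - 26*n - 9) + 2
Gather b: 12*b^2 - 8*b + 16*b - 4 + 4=12*b^2 + 8*b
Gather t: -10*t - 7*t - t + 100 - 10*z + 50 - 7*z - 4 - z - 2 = -18*t - 18*z + 144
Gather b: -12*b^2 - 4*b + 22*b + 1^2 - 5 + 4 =-12*b^2 + 18*b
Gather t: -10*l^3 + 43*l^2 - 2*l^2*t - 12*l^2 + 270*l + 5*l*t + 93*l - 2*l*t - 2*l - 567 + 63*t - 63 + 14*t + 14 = -10*l^3 + 31*l^2 + 361*l + t*(-2*l^2 + 3*l + 77) - 616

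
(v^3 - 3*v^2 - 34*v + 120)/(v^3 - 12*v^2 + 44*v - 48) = (v^2 + v - 30)/(v^2 - 8*v + 12)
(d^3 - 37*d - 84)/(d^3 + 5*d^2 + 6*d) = (d^2 - 3*d - 28)/(d*(d + 2))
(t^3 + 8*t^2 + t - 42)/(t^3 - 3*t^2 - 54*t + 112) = (t + 3)/(t - 8)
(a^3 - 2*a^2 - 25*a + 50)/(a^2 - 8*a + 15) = (a^2 + 3*a - 10)/(a - 3)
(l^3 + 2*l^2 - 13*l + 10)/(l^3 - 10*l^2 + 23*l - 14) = (l + 5)/(l - 7)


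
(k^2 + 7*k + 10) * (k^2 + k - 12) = k^4 + 8*k^3 + 5*k^2 - 74*k - 120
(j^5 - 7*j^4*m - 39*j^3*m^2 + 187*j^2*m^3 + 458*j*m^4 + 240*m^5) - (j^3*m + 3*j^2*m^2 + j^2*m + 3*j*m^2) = j^5 - 7*j^4*m - 39*j^3*m^2 - j^3*m + 187*j^2*m^3 - 3*j^2*m^2 - j^2*m + 458*j*m^4 - 3*j*m^2 + 240*m^5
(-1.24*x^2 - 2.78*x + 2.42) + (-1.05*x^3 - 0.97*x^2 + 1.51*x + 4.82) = -1.05*x^3 - 2.21*x^2 - 1.27*x + 7.24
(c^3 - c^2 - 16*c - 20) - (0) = c^3 - c^2 - 16*c - 20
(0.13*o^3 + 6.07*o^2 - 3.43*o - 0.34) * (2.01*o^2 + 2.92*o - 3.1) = 0.2613*o^5 + 12.5803*o^4 + 10.4271*o^3 - 29.516*o^2 + 9.6402*o + 1.054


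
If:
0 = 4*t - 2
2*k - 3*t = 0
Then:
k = 3/4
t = 1/2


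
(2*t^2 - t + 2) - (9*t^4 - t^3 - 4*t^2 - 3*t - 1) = -9*t^4 + t^3 + 6*t^2 + 2*t + 3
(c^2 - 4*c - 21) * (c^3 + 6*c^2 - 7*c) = c^5 + 2*c^4 - 52*c^3 - 98*c^2 + 147*c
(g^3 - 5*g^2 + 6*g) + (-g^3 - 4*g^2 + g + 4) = -9*g^2 + 7*g + 4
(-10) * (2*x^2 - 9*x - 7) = -20*x^2 + 90*x + 70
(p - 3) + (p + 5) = 2*p + 2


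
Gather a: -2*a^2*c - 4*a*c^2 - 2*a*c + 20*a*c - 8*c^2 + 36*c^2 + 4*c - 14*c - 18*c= -2*a^2*c + a*(-4*c^2 + 18*c) + 28*c^2 - 28*c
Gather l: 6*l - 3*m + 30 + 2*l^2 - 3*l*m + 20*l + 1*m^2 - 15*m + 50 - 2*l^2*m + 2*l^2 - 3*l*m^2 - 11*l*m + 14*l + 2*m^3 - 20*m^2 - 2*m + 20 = l^2*(4 - 2*m) + l*(-3*m^2 - 14*m + 40) + 2*m^3 - 19*m^2 - 20*m + 100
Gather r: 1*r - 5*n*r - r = -5*n*r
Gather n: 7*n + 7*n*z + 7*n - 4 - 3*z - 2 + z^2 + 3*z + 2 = n*(7*z + 14) + z^2 - 4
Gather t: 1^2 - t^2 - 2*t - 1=-t^2 - 2*t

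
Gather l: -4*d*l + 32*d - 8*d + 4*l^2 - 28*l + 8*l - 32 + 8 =24*d + 4*l^2 + l*(-4*d - 20) - 24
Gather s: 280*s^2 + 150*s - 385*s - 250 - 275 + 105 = 280*s^2 - 235*s - 420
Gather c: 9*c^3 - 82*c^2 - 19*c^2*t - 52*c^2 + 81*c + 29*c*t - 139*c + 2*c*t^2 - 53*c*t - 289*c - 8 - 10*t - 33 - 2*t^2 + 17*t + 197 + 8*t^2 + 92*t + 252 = 9*c^3 + c^2*(-19*t - 134) + c*(2*t^2 - 24*t - 347) + 6*t^2 + 99*t + 408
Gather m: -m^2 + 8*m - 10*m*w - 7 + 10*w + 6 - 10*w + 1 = -m^2 + m*(8 - 10*w)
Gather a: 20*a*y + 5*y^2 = 20*a*y + 5*y^2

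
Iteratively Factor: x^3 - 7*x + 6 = (x - 2)*(x^2 + 2*x - 3) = (x - 2)*(x + 3)*(x - 1)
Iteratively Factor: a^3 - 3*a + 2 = (a + 2)*(a^2 - 2*a + 1) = (a - 1)*(a + 2)*(a - 1)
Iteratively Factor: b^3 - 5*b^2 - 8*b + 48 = (b - 4)*(b^2 - b - 12) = (b - 4)^2*(b + 3)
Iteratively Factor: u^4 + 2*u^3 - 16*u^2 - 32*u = (u + 4)*(u^3 - 2*u^2 - 8*u) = u*(u + 4)*(u^2 - 2*u - 8) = u*(u - 4)*(u + 4)*(u + 2)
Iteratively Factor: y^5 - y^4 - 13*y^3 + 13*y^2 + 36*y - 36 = (y + 2)*(y^4 - 3*y^3 - 7*y^2 + 27*y - 18) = (y + 2)*(y + 3)*(y^3 - 6*y^2 + 11*y - 6) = (y - 2)*(y + 2)*(y + 3)*(y^2 - 4*y + 3) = (y - 3)*(y - 2)*(y + 2)*(y + 3)*(y - 1)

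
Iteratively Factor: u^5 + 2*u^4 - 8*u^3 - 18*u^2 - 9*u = (u - 3)*(u^4 + 5*u^3 + 7*u^2 + 3*u) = (u - 3)*(u + 3)*(u^3 + 2*u^2 + u) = (u - 3)*(u + 1)*(u + 3)*(u^2 + u) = u*(u - 3)*(u + 1)*(u + 3)*(u + 1)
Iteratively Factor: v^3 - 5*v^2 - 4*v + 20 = (v - 5)*(v^2 - 4) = (v - 5)*(v - 2)*(v + 2)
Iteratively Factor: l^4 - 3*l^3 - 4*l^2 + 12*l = (l - 3)*(l^3 - 4*l) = (l - 3)*(l + 2)*(l^2 - 2*l) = (l - 3)*(l - 2)*(l + 2)*(l)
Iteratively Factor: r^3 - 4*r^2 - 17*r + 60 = (r - 3)*(r^2 - r - 20) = (r - 3)*(r + 4)*(r - 5)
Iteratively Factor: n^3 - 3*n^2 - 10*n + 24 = (n - 4)*(n^2 + n - 6) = (n - 4)*(n - 2)*(n + 3)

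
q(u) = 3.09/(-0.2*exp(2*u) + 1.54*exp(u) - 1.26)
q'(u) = 3.09*(0.4*exp(2*u) - 1.54*exp(u))/(-0.2*exp(2*u) + 1.54*exp(u) - 1.26)^2 = (1.236*exp(u) - 4.7586)*exp(u)/(0.2*exp(2*u) - 1.54*exp(u) + 1.26)^2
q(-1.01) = -4.26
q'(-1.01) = -2.98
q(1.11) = 1.97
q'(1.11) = -1.24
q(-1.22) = -3.76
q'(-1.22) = -1.92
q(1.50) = 1.90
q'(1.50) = 1.33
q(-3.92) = -2.51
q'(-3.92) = -0.06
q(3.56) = -0.02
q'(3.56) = 0.04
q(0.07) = 19.12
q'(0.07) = -140.98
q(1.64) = 2.27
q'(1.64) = 4.47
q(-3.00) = -2.61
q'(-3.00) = -0.17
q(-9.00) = -2.45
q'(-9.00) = 0.00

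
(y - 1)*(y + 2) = y^2 + y - 2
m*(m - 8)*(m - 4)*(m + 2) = m^4 - 10*m^3 + 8*m^2 + 64*m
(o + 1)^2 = o^2 + 2*o + 1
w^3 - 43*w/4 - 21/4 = (w - 7/2)*(w + 1/2)*(w + 3)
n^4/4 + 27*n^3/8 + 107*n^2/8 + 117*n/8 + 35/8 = (n/4 + 1/4)*(n + 1/2)*(n + 5)*(n + 7)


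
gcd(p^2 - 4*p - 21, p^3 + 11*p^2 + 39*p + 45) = p + 3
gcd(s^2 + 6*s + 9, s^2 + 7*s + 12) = s + 3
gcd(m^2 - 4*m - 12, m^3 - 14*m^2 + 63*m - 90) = m - 6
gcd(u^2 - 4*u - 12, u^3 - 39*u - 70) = u + 2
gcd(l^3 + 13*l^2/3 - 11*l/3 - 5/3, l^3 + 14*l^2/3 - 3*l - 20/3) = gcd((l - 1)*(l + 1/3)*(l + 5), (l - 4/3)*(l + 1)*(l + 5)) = l + 5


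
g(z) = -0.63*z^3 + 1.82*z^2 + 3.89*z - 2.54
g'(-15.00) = -475.96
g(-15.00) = 2474.86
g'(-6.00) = -85.99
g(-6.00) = 175.72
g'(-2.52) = -17.29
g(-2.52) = 9.30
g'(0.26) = 4.71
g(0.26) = -1.42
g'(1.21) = 5.53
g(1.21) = 3.72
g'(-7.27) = -122.46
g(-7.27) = 307.44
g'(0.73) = 5.54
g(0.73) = 1.02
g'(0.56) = 5.34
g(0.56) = 0.10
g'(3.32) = -4.86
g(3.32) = 7.38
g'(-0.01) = 3.85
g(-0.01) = -2.58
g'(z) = -1.89*z^2 + 3.64*z + 3.89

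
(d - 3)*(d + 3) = d^2 - 9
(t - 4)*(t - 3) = t^2 - 7*t + 12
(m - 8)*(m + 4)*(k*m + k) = k*m^3 - 3*k*m^2 - 36*k*m - 32*k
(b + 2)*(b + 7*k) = b^2 + 7*b*k + 2*b + 14*k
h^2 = h^2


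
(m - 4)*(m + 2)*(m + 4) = m^3 + 2*m^2 - 16*m - 32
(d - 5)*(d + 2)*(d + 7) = d^3 + 4*d^2 - 31*d - 70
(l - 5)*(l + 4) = l^2 - l - 20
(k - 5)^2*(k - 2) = k^3 - 12*k^2 + 45*k - 50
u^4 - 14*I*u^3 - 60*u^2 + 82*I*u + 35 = (u - 7*I)*(u - 5*I)*(u - I)^2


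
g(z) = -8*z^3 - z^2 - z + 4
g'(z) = -24*z^2 - 2*z - 1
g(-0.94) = 10.70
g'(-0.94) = -20.33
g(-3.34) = 294.26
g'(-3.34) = -262.05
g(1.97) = -63.01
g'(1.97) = -98.08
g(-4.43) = 684.31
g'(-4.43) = -463.14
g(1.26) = -14.85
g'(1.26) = -41.62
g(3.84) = -467.57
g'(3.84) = -362.57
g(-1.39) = 24.94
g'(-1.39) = -44.59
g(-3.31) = 286.47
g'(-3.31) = -257.33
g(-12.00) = 13696.00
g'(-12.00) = -3433.00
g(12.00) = -13976.00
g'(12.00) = -3481.00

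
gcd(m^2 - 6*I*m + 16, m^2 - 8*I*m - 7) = 1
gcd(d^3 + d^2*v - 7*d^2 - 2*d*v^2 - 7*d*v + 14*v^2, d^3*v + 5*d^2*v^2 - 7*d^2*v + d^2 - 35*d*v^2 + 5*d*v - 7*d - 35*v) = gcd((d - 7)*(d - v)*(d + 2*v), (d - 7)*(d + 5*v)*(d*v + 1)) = d - 7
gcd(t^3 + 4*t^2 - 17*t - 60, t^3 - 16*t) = t - 4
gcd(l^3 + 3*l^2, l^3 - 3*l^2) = l^2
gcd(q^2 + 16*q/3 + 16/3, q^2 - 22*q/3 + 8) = 1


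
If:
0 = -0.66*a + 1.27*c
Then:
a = 1.92424242424242*c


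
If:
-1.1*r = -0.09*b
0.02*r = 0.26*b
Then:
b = 0.00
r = 0.00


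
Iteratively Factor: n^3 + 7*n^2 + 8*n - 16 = (n - 1)*(n^2 + 8*n + 16) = (n - 1)*(n + 4)*(n + 4)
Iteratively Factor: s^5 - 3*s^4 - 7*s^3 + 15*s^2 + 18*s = (s - 3)*(s^4 - 7*s^2 - 6*s) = (s - 3)*(s + 2)*(s^3 - 2*s^2 - 3*s) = s*(s - 3)*(s + 2)*(s^2 - 2*s - 3) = s*(s - 3)^2*(s + 2)*(s + 1)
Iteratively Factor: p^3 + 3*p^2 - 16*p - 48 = (p - 4)*(p^2 + 7*p + 12) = (p - 4)*(p + 4)*(p + 3)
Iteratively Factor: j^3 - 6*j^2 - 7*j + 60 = (j + 3)*(j^2 - 9*j + 20) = (j - 5)*(j + 3)*(j - 4)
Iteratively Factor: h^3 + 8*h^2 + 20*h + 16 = (h + 4)*(h^2 + 4*h + 4) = (h + 2)*(h + 4)*(h + 2)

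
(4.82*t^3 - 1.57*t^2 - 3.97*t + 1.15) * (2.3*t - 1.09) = 11.086*t^4 - 8.8648*t^3 - 7.4197*t^2 + 6.9723*t - 1.2535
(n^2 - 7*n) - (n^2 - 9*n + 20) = 2*n - 20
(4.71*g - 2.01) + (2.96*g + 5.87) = 7.67*g + 3.86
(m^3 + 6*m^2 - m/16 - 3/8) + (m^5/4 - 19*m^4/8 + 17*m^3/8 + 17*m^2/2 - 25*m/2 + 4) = m^5/4 - 19*m^4/8 + 25*m^3/8 + 29*m^2/2 - 201*m/16 + 29/8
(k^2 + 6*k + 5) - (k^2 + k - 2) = 5*k + 7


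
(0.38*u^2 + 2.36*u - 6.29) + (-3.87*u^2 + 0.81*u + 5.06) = -3.49*u^2 + 3.17*u - 1.23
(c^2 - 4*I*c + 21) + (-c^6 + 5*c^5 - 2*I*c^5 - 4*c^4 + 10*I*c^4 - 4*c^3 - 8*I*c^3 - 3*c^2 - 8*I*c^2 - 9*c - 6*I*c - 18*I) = -c^6 + 5*c^5 - 2*I*c^5 - 4*c^4 + 10*I*c^4 - 4*c^3 - 8*I*c^3 - 2*c^2 - 8*I*c^2 - 9*c - 10*I*c + 21 - 18*I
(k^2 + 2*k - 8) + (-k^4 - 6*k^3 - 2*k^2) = -k^4 - 6*k^3 - k^2 + 2*k - 8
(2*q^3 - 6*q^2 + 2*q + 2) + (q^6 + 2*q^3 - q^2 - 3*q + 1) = q^6 + 4*q^3 - 7*q^2 - q + 3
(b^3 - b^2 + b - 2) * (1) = b^3 - b^2 + b - 2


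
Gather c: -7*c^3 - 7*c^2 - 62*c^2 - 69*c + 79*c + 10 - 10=-7*c^3 - 69*c^2 + 10*c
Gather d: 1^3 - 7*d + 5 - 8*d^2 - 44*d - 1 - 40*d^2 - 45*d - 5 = -48*d^2 - 96*d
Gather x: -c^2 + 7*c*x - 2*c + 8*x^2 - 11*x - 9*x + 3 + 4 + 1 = -c^2 - 2*c + 8*x^2 + x*(7*c - 20) + 8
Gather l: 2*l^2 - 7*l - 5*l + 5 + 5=2*l^2 - 12*l + 10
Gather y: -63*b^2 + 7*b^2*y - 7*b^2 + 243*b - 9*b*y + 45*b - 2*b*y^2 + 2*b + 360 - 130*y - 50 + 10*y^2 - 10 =-70*b^2 + 290*b + y^2*(10 - 2*b) + y*(7*b^2 - 9*b - 130) + 300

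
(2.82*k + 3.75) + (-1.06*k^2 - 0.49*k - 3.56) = -1.06*k^2 + 2.33*k + 0.19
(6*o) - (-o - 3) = 7*o + 3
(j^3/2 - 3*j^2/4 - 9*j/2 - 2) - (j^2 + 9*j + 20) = j^3/2 - 7*j^2/4 - 27*j/2 - 22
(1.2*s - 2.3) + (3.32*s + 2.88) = 4.52*s + 0.58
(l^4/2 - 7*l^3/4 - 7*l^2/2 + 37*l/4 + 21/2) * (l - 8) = l^5/2 - 23*l^4/4 + 21*l^3/2 + 149*l^2/4 - 127*l/2 - 84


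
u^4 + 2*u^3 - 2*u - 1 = (u - 1)*(u + 1)^3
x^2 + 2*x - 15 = (x - 3)*(x + 5)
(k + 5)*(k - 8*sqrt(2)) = k^2 - 8*sqrt(2)*k + 5*k - 40*sqrt(2)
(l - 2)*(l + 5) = l^2 + 3*l - 10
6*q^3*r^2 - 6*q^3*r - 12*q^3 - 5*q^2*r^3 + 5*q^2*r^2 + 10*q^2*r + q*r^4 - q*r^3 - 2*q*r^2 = (-3*q + r)*(-2*q + r)*(r - 2)*(q*r + q)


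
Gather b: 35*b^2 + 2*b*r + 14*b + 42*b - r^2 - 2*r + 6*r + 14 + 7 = 35*b^2 + b*(2*r + 56) - r^2 + 4*r + 21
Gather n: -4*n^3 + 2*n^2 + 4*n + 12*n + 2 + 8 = -4*n^3 + 2*n^2 + 16*n + 10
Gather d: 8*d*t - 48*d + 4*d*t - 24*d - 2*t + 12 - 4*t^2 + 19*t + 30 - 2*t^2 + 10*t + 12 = d*(12*t - 72) - 6*t^2 + 27*t + 54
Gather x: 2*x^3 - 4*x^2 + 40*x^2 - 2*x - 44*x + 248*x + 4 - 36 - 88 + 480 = 2*x^3 + 36*x^2 + 202*x + 360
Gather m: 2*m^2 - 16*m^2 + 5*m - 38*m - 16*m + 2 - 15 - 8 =-14*m^2 - 49*m - 21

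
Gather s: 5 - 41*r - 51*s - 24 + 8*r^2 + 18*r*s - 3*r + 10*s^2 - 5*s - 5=8*r^2 - 44*r + 10*s^2 + s*(18*r - 56) - 24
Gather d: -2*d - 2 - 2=-2*d - 4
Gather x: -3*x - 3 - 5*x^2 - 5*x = -5*x^2 - 8*x - 3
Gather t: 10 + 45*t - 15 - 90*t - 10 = -45*t - 15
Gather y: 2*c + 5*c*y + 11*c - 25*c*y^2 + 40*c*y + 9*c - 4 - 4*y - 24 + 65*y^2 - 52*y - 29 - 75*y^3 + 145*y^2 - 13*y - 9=22*c - 75*y^3 + y^2*(210 - 25*c) + y*(45*c - 69) - 66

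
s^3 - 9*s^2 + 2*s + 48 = (s - 8)*(s - 3)*(s + 2)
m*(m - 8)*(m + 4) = m^3 - 4*m^2 - 32*m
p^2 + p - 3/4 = (p - 1/2)*(p + 3/2)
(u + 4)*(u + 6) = u^2 + 10*u + 24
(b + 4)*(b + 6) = b^2 + 10*b + 24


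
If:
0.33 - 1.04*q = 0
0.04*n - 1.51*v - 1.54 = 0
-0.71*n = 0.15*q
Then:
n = -0.07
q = 0.32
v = -1.02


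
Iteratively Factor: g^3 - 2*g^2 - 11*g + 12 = (g - 1)*(g^2 - g - 12) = (g - 1)*(g + 3)*(g - 4)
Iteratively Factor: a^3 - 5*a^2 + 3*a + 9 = (a - 3)*(a^2 - 2*a - 3) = (a - 3)^2*(a + 1)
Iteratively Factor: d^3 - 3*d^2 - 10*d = (d - 5)*(d^2 + 2*d) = (d - 5)*(d + 2)*(d)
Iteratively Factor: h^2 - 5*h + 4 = (h - 4)*(h - 1)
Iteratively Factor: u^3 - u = (u + 1)*(u^2 - u) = u*(u + 1)*(u - 1)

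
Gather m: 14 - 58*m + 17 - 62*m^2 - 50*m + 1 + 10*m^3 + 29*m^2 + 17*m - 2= 10*m^3 - 33*m^2 - 91*m + 30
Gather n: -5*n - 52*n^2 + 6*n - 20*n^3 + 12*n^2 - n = -20*n^3 - 40*n^2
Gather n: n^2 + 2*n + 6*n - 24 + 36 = n^2 + 8*n + 12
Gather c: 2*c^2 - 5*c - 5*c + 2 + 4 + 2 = 2*c^2 - 10*c + 8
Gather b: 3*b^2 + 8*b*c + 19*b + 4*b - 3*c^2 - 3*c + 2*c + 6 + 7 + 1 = 3*b^2 + b*(8*c + 23) - 3*c^2 - c + 14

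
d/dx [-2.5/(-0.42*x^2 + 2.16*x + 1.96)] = (5.4 - 2.1*x)/(-0.42*x^2 + 2.16*x + 1.96)^2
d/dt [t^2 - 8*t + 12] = 2*t - 8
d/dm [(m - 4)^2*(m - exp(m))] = (m - 4)*(2*m + (1 - exp(m))*(m - 4) - 2*exp(m))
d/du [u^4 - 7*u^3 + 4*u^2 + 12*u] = 4*u^3 - 21*u^2 + 8*u + 12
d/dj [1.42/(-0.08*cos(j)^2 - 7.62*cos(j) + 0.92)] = -(0.2272*cos(j) + 10.8204)*sin(j)/(0.08*cos(j)^2 + 7.62*cos(j) - 0.92)^2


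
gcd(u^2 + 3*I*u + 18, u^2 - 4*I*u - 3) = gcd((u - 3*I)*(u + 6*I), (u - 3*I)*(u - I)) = u - 3*I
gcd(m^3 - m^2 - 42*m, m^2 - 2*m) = m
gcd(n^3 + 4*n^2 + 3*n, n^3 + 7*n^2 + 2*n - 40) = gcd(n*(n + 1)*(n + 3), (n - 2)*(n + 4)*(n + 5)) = 1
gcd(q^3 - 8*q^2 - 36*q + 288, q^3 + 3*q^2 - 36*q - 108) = q^2 - 36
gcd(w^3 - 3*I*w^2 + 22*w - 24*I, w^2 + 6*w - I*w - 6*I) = w - I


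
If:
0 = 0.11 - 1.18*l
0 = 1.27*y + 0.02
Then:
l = 0.09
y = -0.02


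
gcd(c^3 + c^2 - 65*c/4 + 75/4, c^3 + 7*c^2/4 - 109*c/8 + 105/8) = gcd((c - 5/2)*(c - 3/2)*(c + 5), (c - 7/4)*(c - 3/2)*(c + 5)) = c^2 + 7*c/2 - 15/2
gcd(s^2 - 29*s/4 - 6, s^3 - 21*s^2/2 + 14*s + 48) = s - 8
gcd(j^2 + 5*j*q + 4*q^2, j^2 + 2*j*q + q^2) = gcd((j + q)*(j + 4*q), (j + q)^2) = j + q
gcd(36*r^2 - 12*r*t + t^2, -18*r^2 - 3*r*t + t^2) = 6*r - t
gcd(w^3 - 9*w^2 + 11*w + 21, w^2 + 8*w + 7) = w + 1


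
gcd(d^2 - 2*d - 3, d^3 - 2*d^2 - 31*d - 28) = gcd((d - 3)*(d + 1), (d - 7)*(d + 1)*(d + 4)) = d + 1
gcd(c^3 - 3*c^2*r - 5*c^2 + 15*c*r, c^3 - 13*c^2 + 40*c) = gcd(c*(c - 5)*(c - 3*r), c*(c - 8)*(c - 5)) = c^2 - 5*c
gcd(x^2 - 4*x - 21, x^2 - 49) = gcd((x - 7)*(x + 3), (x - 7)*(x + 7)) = x - 7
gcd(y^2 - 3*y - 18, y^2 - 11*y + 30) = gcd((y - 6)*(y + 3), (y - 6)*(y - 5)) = y - 6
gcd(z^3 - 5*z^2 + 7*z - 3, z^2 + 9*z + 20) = 1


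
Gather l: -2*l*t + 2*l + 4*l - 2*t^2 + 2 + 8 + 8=l*(6 - 2*t) - 2*t^2 + 18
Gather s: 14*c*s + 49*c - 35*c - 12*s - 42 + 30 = 14*c + s*(14*c - 12) - 12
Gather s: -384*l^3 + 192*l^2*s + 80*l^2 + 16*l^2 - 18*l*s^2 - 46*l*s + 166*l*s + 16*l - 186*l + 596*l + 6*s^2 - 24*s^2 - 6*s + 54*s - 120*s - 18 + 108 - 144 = -384*l^3 + 96*l^2 + 426*l + s^2*(-18*l - 18) + s*(192*l^2 + 120*l - 72) - 54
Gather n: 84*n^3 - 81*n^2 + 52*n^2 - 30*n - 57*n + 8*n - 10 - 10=84*n^3 - 29*n^2 - 79*n - 20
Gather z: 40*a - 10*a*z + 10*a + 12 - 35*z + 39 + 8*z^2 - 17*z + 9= 50*a + 8*z^2 + z*(-10*a - 52) + 60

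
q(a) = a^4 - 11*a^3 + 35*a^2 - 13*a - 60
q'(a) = 4*a^3 - 33*a^2 + 70*a - 13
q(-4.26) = 1810.28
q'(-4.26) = -1219.31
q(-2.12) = 249.87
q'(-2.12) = -347.83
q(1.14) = -43.94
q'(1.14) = 29.84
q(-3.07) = 716.89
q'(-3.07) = -654.66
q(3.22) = 1.29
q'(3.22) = 3.79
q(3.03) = 0.23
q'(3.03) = 7.40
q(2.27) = -11.27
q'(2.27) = 22.64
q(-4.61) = 2273.10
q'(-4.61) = -1428.91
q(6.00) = 42.00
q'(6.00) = 83.00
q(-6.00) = 4950.00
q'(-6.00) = -2485.00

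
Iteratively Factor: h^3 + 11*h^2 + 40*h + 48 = (h + 3)*(h^2 + 8*h + 16) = (h + 3)*(h + 4)*(h + 4)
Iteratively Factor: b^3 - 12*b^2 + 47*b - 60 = (b - 3)*(b^2 - 9*b + 20) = (b - 5)*(b - 3)*(b - 4)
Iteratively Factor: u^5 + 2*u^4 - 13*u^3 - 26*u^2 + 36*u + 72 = (u + 2)*(u^4 - 13*u^2 + 36) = (u + 2)*(u + 3)*(u^3 - 3*u^2 - 4*u + 12) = (u - 2)*(u + 2)*(u + 3)*(u^2 - u - 6) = (u - 3)*(u - 2)*(u + 2)*(u + 3)*(u + 2)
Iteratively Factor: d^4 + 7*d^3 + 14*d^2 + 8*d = (d + 4)*(d^3 + 3*d^2 + 2*d) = d*(d + 4)*(d^2 + 3*d + 2) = d*(d + 1)*(d + 4)*(d + 2)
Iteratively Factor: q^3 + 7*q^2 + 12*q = (q + 4)*(q^2 + 3*q) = q*(q + 4)*(q + 3)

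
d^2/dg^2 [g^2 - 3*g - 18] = 2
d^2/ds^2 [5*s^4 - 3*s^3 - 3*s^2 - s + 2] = 60*s^2 - 18*s - 6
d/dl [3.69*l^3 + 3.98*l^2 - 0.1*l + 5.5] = 11.07*l^2 + 7.96*l - 0.1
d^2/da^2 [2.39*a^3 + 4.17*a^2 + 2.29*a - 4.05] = 14.34*a + 8.34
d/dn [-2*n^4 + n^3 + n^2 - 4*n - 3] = -8*n^3 + 3*n^2 + 2*n - 4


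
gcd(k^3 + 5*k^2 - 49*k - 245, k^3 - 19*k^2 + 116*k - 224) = k - 7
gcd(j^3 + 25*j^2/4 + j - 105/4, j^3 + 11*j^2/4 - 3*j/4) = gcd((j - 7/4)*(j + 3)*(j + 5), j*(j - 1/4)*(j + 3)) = j + 3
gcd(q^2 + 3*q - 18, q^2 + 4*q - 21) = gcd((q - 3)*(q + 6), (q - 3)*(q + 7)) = q - 3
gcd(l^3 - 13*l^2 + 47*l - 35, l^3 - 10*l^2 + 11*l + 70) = l^2 - 12*l + 35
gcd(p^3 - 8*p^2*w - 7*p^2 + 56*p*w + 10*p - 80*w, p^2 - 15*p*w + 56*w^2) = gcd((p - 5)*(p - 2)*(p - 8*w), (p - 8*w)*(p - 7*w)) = p - 8*w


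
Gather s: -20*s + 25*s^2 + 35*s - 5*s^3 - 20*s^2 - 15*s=-5*s^3 + 5*s^2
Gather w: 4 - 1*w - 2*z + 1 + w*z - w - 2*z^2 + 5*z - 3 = w*(z - 2) - 2*z^2 + 3*z + 2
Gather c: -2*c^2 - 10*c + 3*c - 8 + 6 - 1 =-2*c^2 - 7*c - 3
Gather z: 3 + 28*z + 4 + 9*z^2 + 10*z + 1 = 9*z^2 + 38*z + 8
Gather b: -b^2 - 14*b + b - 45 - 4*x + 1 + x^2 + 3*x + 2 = -b^2 - 13*b + x^2 - x - 42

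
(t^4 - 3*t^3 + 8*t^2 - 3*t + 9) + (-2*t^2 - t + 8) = t^4 - 3*t^3 + 6*t^2 - 4*t + 17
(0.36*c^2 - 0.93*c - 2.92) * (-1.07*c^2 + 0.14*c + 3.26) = -0.3852*c^4 + 1.0455*c^3 + 4.1678*c^2 - 3.4406*c - 9.5192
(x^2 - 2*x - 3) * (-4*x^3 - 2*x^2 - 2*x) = -4*x^5 + 6*x^4 + 14*x^3 + 10*x^2 + 6*x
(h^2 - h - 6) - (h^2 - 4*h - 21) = 3*h + 15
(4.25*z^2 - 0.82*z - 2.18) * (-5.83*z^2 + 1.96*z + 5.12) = -24.7775*z^4 + 13.1106*z^3 + 32.8622*z^2 - 8.4712*z - 11.1616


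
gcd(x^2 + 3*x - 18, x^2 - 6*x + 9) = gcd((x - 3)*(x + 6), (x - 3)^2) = x - 3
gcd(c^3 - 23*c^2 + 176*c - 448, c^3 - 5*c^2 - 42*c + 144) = c - 8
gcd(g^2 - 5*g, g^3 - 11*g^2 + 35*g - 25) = g - 5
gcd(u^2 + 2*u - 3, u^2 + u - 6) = u + 3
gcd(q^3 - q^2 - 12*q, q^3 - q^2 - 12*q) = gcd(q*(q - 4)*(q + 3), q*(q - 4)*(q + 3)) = q^3 - q^2 - 12*q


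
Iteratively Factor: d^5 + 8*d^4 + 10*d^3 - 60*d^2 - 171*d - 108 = (d + 1)*(d^4 + 7*d^3 + 3*d^2 - 63*d - 108) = (d + 1)*(d + 3)*(d^3 + 4*d^2 - 9*d - 36) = (d + 1)*(d + 3)*(d + 4)*(d^2 - 9) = (d - 3)*(d + 1)*(d + 3)*(d + 4)*(d + 3)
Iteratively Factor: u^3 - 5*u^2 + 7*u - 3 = (u - 3)*(u^2 - 2*u + 1) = (u - 3)*(u - 1)*(u - 1)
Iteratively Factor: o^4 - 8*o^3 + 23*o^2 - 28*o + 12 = (o - 1)*(o^3 - 7*o^2 + 16*o - 12) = (o - 3)*(o - 1)*(o^2 - 4*o + 4) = (o - 3)*(o - 2)*(o - 1)*(o - 2)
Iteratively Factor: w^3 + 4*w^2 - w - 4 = (w - 1)*(w^2 + 5*w + 4) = (w - 1)*(w + 4)*(w + 1)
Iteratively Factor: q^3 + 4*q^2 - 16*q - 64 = (q - 4)*(q^2 + 8*q + 16) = (q - 4)*(q + 4)*(q + 4)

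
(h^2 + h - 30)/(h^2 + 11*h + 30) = (h - 5)/(h + 5)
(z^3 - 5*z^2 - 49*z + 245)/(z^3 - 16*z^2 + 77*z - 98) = (z^2 + 2*z - 35)/(z^2 - 9*z + 14)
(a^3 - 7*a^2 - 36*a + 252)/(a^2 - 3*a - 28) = (a^2 - 36)/(a + 4)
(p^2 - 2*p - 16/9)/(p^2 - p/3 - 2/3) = (p - 8/3)/(p - 1)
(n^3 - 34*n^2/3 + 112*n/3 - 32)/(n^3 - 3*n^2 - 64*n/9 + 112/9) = 3*(n - 6)/(3*n + 7)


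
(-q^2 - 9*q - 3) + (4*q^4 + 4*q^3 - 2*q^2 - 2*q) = 4*q^4 + 4*q^3 - 3*q^2 - 11*q - 3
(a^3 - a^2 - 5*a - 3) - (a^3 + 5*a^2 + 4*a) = -6*a^2 - 9*a - 3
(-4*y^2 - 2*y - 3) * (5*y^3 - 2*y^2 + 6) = -20*y^5 - 2*y^4 - 11*y^3 - 18*y^2 - 12*y - 18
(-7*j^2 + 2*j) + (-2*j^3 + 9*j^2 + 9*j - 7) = -2*j^3 + 2*j^2 + 11*j - 7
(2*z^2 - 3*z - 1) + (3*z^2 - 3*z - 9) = 5*z^2 - 6*z - 10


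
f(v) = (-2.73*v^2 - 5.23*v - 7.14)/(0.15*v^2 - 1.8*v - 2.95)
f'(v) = (1.8 - 0.3*v)*(-2.73*v^2 - 5.23*v - 7.14)/(0.15*v^2 - 1.8*v - 2.95)^2 + (-5.46*v - 5.23)/(0.15*v^2 - 1.8*v - 2.95) = (5.6985*v^2 + 18.249*v + 2.5765)/(0.0225*v^4 - 0.54*v^3 + 2.355*v^2 + 10.62*v + 8.7025)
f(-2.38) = -4.65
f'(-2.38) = -1.80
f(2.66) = 6.05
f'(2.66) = 2.05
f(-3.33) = -4.25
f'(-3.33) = 0.23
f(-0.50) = 2.59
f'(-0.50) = -1.26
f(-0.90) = 3.84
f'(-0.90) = -6.32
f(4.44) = 10.54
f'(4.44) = 3.07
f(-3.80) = -4.41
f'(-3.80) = 0.42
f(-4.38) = -4.69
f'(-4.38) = 0.52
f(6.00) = 16.38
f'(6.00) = 4.55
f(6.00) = 16.38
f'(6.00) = 4.55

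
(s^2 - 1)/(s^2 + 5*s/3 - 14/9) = 9*(s^2 - 1)/(9*s^2 + 15*s - 14)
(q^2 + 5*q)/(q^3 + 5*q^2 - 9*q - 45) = q/(q^2 - 9)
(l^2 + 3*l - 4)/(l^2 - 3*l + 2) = (l + 4)/(l - 2)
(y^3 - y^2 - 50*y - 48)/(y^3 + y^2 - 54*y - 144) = (y + 1)/(y + 3)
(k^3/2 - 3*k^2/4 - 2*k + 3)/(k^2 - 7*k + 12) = (2*k^3 - 3*k^2 - 8*k + 12)/(4*(k^2 - 7*k + 12))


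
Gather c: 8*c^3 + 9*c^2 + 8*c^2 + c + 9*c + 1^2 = 8*c^3 + 17*c^2 + 10*c + 1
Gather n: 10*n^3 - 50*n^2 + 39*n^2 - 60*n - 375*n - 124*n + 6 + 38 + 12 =10*n^3 - 11*n^2 - 559*n + 56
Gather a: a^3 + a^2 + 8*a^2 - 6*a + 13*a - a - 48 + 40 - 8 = a^3 + 9*a^2 + 6*a - 16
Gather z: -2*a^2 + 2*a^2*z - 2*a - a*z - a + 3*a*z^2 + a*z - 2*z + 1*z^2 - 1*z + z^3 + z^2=-2*a^2 - 3*a + z^3 + z^2*(3*a + 2) + z*(2*a^2 - 3)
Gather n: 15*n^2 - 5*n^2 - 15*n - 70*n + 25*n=10*n^2 - 60*n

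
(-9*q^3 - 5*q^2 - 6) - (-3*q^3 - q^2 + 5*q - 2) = -6*q^3 - 4*q^2 - 5*q - 4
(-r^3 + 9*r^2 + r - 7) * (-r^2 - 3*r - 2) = r^5 - 6*r^4 - 26*r^3 - 14*r^2 + 19*r + 14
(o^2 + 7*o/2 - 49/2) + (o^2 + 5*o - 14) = 2*o^2 + 17*o/2 - 77/2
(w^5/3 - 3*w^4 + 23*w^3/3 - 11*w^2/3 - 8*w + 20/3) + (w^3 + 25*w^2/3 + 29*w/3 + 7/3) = w^5/3 - 3*w^4 + 26*w^3/3 + 14*w^2/3 + 5*w/3 + 9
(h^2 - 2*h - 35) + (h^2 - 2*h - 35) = 2*h^2 - 4*h - 70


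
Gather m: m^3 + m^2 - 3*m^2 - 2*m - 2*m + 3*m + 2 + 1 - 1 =m^3 - 2*m^2 - m + 2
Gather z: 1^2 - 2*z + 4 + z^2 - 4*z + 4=z^2 - 6*z + 9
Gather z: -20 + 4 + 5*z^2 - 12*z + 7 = 5*z^2 - 12*z - 9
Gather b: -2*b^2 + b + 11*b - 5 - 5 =-2*b^2 + 12*b - 10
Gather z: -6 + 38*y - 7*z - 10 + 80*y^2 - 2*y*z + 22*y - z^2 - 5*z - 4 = 80*y^2 + 60*y - z^2 + z*(-2*y - 12) - 20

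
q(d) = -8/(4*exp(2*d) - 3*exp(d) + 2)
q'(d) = -8*(-8*exp(2*d) + 3*exp(d))/(4*exp(2*d) - 3*exp(d) + 2)^2 = (64*exp(d) - 24)*exp(d)/(4*exp(2*d) - 3*exp(d) + 2)^2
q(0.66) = -0.72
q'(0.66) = 1.55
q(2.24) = -0.02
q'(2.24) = 0.05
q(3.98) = -0.00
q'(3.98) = 0.00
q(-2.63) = -4.43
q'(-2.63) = -0.43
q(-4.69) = -4.06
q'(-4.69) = -0.06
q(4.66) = -0.00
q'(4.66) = 0.00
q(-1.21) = -5.48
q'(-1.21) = -0.69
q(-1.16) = -5.51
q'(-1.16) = -0.58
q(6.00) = 0.00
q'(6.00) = 0.00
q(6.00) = 0.00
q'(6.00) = 0.00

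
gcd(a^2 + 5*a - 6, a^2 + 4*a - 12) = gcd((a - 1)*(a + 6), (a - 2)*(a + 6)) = a + 6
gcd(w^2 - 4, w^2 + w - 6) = w - 2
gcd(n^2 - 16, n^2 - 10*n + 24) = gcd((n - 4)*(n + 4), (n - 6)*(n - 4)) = n - 4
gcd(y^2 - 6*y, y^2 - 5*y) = y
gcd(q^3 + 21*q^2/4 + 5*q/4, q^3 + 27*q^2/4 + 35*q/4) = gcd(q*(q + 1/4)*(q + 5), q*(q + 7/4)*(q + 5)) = q^2 + 5*q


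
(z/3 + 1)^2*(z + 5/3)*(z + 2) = z^4/9 + 29*z^3/27 + 103*z^2/27 + 53*z/9 + 10/3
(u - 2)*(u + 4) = u^2 + 2*u - 8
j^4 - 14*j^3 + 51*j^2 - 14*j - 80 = (j - 8)*(j - 5)*(j - 2)*(j + 1)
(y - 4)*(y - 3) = y^2 - 7*y + 12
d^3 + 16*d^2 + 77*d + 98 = (d + 2)*(d + 7)^2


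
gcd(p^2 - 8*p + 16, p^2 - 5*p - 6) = 1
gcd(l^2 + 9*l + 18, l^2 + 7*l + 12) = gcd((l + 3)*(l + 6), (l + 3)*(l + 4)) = l + 3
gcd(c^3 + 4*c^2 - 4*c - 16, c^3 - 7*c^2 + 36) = c + 2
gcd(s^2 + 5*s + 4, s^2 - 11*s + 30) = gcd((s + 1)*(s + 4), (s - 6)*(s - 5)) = 1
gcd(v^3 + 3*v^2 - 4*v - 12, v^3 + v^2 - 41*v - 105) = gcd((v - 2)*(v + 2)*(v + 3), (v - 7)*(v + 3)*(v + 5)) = v + 3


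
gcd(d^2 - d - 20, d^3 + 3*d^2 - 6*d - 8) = d + 4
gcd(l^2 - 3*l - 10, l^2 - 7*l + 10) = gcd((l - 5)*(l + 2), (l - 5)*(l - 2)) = l - 5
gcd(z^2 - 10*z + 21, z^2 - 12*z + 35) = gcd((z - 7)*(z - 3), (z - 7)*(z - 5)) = z - 7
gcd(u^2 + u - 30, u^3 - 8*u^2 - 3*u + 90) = u - 5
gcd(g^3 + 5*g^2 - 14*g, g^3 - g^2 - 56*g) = g^2 + 7*g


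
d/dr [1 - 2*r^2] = -4*r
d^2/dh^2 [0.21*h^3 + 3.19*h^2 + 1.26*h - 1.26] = 1.26*h + 6.38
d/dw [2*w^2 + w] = 4*w + 1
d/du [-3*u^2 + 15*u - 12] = 15 - 6*u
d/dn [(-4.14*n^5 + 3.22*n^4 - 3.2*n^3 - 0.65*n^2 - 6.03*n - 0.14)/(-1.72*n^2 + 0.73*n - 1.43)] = (21.3624*n^6 - 23.1656*n^5 + 42.1568*n^4 - 23.0904*n^3 + 2.8819*n^2 + 1.3774*n + 8.7251)/(2.9584*n^4 - 2.5112*n^3 + 5.4521*n^2 - 2.0878*n + 2.0449)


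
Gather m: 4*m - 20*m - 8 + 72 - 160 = -16*m - 96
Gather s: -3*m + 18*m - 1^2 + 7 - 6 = 15*m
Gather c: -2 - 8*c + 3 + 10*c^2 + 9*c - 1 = 10*c^2 + c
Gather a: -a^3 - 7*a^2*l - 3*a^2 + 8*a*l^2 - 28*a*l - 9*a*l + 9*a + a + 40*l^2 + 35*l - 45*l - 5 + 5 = -a^3 + a^2*(-7*l - 3) + a*(8*l^2 - 37*l + 10) + 40*l^2 - 10*l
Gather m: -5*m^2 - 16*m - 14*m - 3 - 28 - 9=-5*m^2 - 30*m - 40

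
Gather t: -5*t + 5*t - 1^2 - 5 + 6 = 0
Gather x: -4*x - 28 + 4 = -4*x - 24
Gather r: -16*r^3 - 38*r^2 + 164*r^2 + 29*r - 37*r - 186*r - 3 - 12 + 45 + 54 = -16*r^3 + 126*r^2 - 194*r + 84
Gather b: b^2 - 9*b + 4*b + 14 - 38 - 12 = b^2 - 5*b - 36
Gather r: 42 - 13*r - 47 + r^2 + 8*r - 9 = r^2 - 5*r - 14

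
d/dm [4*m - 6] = 4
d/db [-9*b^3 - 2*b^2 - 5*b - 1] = -27*b^2 - 4*b - 5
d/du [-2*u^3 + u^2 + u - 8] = -6*u^2 + 2*u + 1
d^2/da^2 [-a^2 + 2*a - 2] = -2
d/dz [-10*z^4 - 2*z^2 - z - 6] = -40*z^3 - 4*z - 1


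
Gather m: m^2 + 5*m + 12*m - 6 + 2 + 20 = m^2 + 17*m + 16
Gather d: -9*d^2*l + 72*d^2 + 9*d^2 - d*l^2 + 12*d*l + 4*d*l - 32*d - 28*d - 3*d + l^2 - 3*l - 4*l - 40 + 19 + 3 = d^2*(81 - 9*l) + d*(-l^2 + 16*l - 63) + l^2 - 7*l - 18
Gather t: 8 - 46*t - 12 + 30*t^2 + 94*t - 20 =30*t^2 + 48*t - 24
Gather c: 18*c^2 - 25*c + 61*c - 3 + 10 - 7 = 18*c^2 + 36*c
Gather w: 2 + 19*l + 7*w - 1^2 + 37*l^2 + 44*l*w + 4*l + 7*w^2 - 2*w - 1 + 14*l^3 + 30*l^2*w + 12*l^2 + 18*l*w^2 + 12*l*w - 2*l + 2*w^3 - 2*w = 14*l^3 + 49*l^2 + 21*l + 2*w^3 + w^2*(18*l + 7) + w*(30*l^2 + 56*l + 3)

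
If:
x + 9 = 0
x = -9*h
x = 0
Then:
No Solution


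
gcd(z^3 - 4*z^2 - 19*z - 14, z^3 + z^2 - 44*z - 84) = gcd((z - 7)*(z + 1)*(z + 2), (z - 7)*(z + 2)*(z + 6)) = z^2 - 5*z - 14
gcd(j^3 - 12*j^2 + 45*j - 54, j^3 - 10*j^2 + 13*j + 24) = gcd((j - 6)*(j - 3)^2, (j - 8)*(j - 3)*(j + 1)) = j - 3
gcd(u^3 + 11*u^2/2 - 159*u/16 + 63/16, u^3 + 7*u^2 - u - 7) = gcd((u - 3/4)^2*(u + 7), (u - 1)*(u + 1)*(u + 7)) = u + 7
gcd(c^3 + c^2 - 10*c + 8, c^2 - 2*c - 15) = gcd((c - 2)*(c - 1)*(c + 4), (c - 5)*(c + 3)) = 1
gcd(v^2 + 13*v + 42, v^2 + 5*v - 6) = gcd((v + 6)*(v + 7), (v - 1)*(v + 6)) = v + 6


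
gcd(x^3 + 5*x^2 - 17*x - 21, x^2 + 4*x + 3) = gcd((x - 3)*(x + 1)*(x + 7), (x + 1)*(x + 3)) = x + 1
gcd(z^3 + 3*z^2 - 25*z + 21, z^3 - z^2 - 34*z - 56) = 1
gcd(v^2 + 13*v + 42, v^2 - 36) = v + 6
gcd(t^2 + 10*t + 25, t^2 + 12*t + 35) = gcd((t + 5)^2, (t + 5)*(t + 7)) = t + 5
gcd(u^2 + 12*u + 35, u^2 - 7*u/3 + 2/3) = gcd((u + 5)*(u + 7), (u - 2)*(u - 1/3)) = 1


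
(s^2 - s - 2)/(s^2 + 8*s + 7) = (s - 2)/(s + 7)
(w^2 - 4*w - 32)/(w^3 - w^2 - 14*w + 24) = (w - 8)/(w^2 - 5*w + 6)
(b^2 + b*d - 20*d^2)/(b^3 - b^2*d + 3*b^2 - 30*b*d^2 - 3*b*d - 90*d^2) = (b - 4*d)/(b^2 - 6*b*d + 3*b - 18*d)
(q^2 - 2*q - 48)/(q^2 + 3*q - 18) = (q - 8)/(q - 3)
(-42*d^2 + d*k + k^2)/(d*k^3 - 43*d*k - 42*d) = (42*d^2 - d*k - k^2)/(d*(-k^3 + 43*k + 42))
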